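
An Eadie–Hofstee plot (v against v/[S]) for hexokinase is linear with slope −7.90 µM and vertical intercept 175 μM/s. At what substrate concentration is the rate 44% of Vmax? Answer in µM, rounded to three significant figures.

6.21 µM

The Eadie–Hofstee slope gives Km = 7.90 µM (slope = −Km).
v/Vmax = [S]/(Km+[S]) = 0.44 ⇒ [S] = Km·0.44/(1−0.44) = 7.90 × 0.7857 = 6.21 µM.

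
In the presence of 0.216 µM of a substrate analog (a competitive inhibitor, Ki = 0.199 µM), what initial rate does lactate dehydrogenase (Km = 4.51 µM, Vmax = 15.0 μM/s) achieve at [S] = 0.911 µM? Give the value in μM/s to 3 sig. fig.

α = 1 + [I]/Ki = 1 + 0.216/0.199 = 2.085.
For a competitive inhibitor, Vmax is unchanged and the apparent Km becomes α·Km: Km,app = 9.41 µM, Vmax,app = 15.0 μM/s.
v = Vmax,app·[S]/(Km,app + [S]) = 15.0 × 0.911/(9.41 + 0.911) = 1.32 μM/s.

1.32 μM/s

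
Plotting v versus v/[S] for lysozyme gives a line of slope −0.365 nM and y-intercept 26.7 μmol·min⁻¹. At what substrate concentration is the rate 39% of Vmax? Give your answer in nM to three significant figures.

The Eadie–Hofstee slope gives Km = 0.365 nM (slope = −Km).
v/Vmax = [S]/(Km+[S]) = 0.39 ⇒ [S] = Km·0.39/(1−0.39) = 0.365 × 0.6393 = 0.233 nM.

0.233 nM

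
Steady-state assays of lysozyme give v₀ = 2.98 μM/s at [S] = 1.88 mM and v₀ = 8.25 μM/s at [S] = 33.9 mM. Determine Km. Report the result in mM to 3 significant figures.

From v = Vmax[S]/(Km+[S]), each point gives Vmax = v(Km+[S])/[S].
Equating: 2.98(Km+1.88)/1.88 = 8.25(Km+33.9)/33.9.
1.585·Km + 2.98 = 0.2434·Km + 8.25, so (1.585 − 0.2434)·Km = 8.25 − 2.98.
Km = 5.270/1.342 = 3.93 mM; then Vmax = 2.98(3.93+1.88)/1.88 = 9.21 μM/s.

3.93 mM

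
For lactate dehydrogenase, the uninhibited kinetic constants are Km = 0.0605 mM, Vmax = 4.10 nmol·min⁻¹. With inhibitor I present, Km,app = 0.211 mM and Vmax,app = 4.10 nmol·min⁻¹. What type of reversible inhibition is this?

competitive

Km increases (0.0605 → 0.211 mM) while Vmax is unchanged — the hallmark of competitive inhibition.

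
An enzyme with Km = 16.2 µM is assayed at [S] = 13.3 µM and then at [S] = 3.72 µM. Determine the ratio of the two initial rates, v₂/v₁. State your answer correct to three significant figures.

The fractional saturations are [S]/(Km+[S]) = 13.3/29.50 = 0.4508 and 3.72/19.92 = 0.1867.
v₂/v₁ is just their ratio: 0.1867/0.4508 = 0.414.

0.414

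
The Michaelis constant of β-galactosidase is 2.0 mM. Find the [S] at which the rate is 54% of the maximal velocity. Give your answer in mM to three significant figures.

v/Vmax = [S]/(Km+[S]) = 0.54, so [S] = Km·0.54/(1 − 0.54) = 2.0 × 1.174.
[S] = 2.35 mM.

2.35 mM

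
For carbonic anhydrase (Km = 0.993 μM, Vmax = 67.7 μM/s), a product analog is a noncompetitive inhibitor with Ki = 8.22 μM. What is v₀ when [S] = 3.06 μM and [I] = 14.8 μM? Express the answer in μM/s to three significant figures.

With α = 1 + [I]/Ki = 1 + 14.8/8.22 = 2.800, the noncompetitive rate law is v = (Vmax/α)·[S] / (Km + [S]).
v = (67.7/2.800)×3.06 / (0.993 + 3.06) = 73.97/4.053 = 18.3 μM/s.

18.3 μM/s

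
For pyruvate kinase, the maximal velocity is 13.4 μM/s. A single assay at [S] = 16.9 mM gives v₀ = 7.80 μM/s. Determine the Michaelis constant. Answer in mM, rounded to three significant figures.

12.1 mM

From v = Vmax[S]/(Km+[S]), Km = [S](Vmax − v)/v.
Km = 16.9 × (13.4 − 7.80) / 7.80 = 94.64/7.80 = 12.1 mM.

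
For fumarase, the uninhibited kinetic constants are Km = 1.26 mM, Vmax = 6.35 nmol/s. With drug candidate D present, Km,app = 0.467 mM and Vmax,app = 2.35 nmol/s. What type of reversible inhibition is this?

uncompetitive

Both Km and Vmax decrease by the same factor (~2.70-fold) — characteristic of uncompetitive inhibition.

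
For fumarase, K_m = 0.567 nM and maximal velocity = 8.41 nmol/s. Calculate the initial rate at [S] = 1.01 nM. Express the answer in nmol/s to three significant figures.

v = Vmax·[S]/(Km + [S]) = 8.41 × 1.01 / (0.567 + 1.01)
  = 8.494 / 1.577 = 5.39 nmol/s.

5.39 nmol/s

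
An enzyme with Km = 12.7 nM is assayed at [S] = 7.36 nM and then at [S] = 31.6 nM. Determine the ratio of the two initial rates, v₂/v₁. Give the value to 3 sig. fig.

Since Vmax cancels, v₂/v₁ = [S]₂(Km+[S]₁) / [S]₁(Km+[S]₂).
= 31.6×(12.7+7.36) / (7.36×(12.7+31.6)) = 633.9/326.0 = 1.94.

1.94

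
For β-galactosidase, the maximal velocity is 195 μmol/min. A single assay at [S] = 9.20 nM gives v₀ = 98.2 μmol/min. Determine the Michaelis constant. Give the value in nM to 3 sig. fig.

9.07 nM

v/Vmax = 98.2/195 = 0.5036 = [S]/(Km+[S]).
So Km + [S] = [S]/0.5036 = 18.27 nM, giving Km = 18.27 − 9.20 = 9.07 nM.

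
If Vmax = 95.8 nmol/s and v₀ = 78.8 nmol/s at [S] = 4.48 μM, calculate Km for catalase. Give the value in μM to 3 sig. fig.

From v = Vmax[S]/(Km+[S]), Km = [S](Vmax − v)/v.
Km = 4.48 × (95.8 − 78.8) / 78.8 = 76.16/78.8 = 0.966 μM.

0.966 μM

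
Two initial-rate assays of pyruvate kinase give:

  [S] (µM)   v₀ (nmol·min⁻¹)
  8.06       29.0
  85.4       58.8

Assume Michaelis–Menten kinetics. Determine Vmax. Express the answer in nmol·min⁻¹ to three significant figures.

65.9 nmol·min⁻¹

In reciprocal form, 1/v = (Km/Vmax)·(1/[S]) + 1/Vmax. The two points give (1/[S], 1/v) = (0.1241, 0.03448) and (0.01171, 0.01701).
Slope = (0.03448 − 0.01701)/(0.1241 − 0.01171) = 0.1555; intercept = 0.03448 − 0.1555×0.1241 = 0.01519.
Vmax = 1/intercept = 65.9 nmol·min⁻¹; Km = slope × Vmax = 0.1555 × 65.9 = 10.2 µM.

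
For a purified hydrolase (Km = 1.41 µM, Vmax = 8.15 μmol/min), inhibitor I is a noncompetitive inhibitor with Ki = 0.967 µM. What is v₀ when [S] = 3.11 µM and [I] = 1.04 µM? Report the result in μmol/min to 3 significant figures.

2.70 μmol/min

α = 1 + [I]/Ki = 1 + 1.04/0.967 = 2.075.
For a noncompetitive inhibitor, Vmax is reduced to Vmax/α while Km is unchanged: Km,app = 1.41 µM, Vmax,app = 3.93 μmol/min.
v = Vmax,app·[S]/(Km,app + [S]) = 3.93 × 3.11/(1.41 + 3.11) = 2.70 μmol/min.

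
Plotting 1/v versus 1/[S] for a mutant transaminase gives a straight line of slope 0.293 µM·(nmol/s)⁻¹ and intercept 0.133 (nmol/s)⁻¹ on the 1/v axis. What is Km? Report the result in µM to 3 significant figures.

2.20 µM

y-intercept = 1/Vmax ⇒ Vmax = 7.52 nmol/s; slope = Km/Vmax ⇒ Km = slope × Vmax.
Km = 0.293 × 7.52 = 2.20 µM.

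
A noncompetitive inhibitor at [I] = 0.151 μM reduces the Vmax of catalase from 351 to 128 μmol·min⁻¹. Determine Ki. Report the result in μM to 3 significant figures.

0.0867 μM

Noncompetitive: Vmax,app = Vmax/α with α = 1 + [I]/Ki.
α = Vmax/Vmax,app = 351/128 = 2.742.
Since α = 1 + [I]/Ki, [I]/Ki = 2.742 − 1 = 1.742 and Ki = 0.151/1.742 = 0.0867 μM.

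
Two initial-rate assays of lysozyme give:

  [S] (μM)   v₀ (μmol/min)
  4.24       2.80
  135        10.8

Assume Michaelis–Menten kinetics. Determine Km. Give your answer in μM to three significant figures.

13.8 μM

In reciprocal form, 1/v = (Km/Vmax)·(1/[S]) + 1/Vmax. The two points give (1/[S], 1/v) = (0.2358, 0.3571) and (0.007407, 0.09259).
Slope = (0.3571 − 0.09259)/(0.2358 − 0.007407) = 1.158; intercept = 0.3571 − 1.158×0.2358 = 0.08401.
Vmax = 1/intercept = 11.9 μmol/min; Km = slope × Vmax = 1.158 × 11.9 = 13.8 μM.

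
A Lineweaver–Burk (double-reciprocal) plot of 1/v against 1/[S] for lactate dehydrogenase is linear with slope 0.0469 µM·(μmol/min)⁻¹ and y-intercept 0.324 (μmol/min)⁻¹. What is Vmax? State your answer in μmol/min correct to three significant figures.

3.09 μmol/min

The y-intercept of a Lineweaver–Burk plot equals 1/Vmax, so Vmax = 1/0.324 = 3.09 μmol/min.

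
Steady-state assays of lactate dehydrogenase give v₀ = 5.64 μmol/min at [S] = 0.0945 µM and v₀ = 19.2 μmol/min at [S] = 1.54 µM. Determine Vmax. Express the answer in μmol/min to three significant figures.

22.8 μmol/min

In reciprocal form, 1/v = (Km/Vmax)·(1/[S]) + 1/Vmax. The two points give (1/[S], 1/v) = (10.58, 0.1773) and (0.6494, 0.05208).
Slope = (0.1773 − 0.05208)/(10.58 − 0.6494) = 0.01261; intercept = 0.1773 − 0.01261×10.58 = 0.04390.
Vmax = 1/intercept = 22.8 μmol/min; Km = slope × Vmax = 0.01261 × 22.8 = 0.287 µM.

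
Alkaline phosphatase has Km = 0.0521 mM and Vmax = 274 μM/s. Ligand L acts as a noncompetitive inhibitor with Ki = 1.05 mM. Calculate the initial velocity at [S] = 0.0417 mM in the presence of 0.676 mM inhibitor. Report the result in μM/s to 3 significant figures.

74.1 μM/s

α = 1 + [I]/Ki = 1 + 0.676/1.05 = 1.644.
For a noncompetitive inhibitor, Vmax is reduced to Vmax/α while Km is unchanged: Km,app = 0.0521 mM, Vmax,app = 167 μM/s.
v = Vmax,app·[S]/(Km,app + [S]) = 167 × 0.0417/(0.0521 + 0.0417) = 74.1 μM/s.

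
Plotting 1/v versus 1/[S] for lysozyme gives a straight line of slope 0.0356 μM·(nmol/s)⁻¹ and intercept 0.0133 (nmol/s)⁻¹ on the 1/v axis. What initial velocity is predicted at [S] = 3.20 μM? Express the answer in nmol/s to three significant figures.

40.9 nmol/s

The y-intercept is 1/Vmax, so Vmax = 1/0.0133 = 75.2 nmol/s.
The slope is Km/Vmax, so Km = 0.0356 × 75.2 = 2.68 μM.
Then v = 75.2 × 3.20/(2.68 + 3.20) = 40.9 nmol/s.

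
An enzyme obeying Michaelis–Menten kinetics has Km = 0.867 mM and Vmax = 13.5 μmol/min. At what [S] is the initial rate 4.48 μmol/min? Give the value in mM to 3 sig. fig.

Rearranging v = Vmax[S]/(Km+[S]) gives [S] = Km·v/(Vmax − v).
[S] = 0.867 × 4.48 / (13.5 − 4.48) = 3.884/9.020 = 0.431 mM.

0.431 mM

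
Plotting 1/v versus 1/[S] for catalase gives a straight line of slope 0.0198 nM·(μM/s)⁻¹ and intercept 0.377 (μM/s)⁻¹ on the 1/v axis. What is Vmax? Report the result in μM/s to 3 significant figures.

The y-intercept of a Lineweaver–Burk plot equals 1/Vmax, so Vmax = 1/0.377 = 2.65 μM/s.

2.65 μM/s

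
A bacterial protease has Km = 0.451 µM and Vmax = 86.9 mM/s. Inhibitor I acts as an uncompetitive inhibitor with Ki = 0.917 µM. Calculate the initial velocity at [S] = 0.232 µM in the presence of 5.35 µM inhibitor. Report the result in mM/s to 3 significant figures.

9.90 mM/s

With α = 1 + [I]/Ki = 1 + 5.35/0.917 = 6.834, the uncompetitive rate law is v = (Vmax/α)·[S] / (Km/α + [S]).
v = (86.9/6.834)×0.232 / (0.451/6.834 + 0.232) = 2.950/0.2980 = 9.90 mM/s.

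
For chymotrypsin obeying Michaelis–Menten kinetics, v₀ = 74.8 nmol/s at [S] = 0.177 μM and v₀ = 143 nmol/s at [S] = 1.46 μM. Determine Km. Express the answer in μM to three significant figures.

0.210 μM

From v = Vmax[S]/(Km+[S]), each point gives Vmax = v(Km+[S])/[S].
Equating: 74.8(Km+0.177)/0.177 = 143(Km+1.46)/1.46.
422.6·Km + 74.8 = 97.95·Km + 143, so (422.6 − 97.95)·Km = 143 − 74.8.
Km = 68.20/324.7 = 0.210 μM; then Vmax = 74.8(0.210+0.177)/0.177 = 164 nmol/s.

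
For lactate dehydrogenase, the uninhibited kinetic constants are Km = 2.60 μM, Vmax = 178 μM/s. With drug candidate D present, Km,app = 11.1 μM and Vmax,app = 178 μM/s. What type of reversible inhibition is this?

Km increases (2.60 → 11.1 μM) while Vmax is unchanged — the hallmark of competitive inhibition.

competitive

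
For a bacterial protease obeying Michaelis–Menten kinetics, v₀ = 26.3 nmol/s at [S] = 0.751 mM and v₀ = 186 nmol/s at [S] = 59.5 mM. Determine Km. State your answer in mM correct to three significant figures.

In reciprocal form, 1/v = (Km/Vmax)·(1/[S]) + 1/Vmax. The two points give (1/[S], 1/v) = (1.332, 0.03802) and (0.01681, 0.005376).
Slope = (0.03802 − 0.005376)/(1.332 − 0.01681) = 0.02483; intercept = 0.03802 − 0.02483×1.332 = 0.004959.
Vmax = 1/intercept = 202 nmol/s; Km = slope × Vmax = 0.02483 × 202 = 5.01 mM.

5.01 mM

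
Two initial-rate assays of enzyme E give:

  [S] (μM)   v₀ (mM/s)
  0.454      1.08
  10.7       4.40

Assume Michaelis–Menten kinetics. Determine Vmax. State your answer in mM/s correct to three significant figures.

5.09 mM/s

From v = Vmax[S]/(Km+[S]), each point gives Vmax = v(Km+[S])/[S].
Equating: 1.08(Km+0.454)/0.454 = 4.40(Km+10.7)/10.7.
2.379·Km + 1.08 = 0.4112·Km + 4.40, so (2.379 − 0.4112)·Km = 4.40 − 1.08.
Km = 3.320/1.968 = 1.69 μM; then Vmax = 1.08(1.69+0.454)/0.454 = 5.09 mM/s.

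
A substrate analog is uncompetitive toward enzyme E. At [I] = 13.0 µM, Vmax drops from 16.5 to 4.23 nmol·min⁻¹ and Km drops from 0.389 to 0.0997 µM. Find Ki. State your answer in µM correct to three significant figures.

4.48 µM

Uncompetitive: Vmax,app = Vmax/α (and Km,app = Km/α) with α = 1 + [I]/Ki.
α = Vmax/Vmax,app = 16.5/4.23 = 3.901.
Ki = [I]/(α − 1) = 13.0/2.901 = 4.48 µM.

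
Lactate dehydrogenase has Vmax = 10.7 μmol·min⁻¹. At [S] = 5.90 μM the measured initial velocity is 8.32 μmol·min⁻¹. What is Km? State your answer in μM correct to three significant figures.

1.69 μM

From v = Vmax[S]/(Km+[S]), Km = [S](Vmax − v)/v.
Km = 5.90 × (10.7 − 8.32) / 8.32 = 14.04/8.32 = 1.69 μM.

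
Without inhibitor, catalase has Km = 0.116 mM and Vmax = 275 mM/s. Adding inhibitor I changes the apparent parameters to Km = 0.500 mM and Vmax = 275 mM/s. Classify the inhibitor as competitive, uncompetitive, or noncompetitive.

competitive

Km increases (0.116 → 0.500 mM) while Vmax is unchanged — the hallmark of competitive inhibition.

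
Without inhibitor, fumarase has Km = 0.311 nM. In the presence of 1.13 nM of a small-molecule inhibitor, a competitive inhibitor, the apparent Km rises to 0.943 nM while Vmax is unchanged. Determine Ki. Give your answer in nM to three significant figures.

Competitive: Km,app = α·Km with α = 1 + [I]/Ki.
α = Km,app/Km = 0.943/0.311 = 3.032.
Since α = 1 + [I]/Ki, [I]/Ki = 3.032 − 1 = 2.032 and Ki = 1.13/2.032 = 0.556 nM.

0.556 nM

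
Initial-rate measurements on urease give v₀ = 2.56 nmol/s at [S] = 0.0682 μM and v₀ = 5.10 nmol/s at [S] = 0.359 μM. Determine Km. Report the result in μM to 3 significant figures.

0.109 μM

From v = Vmax[S]/(Km+[S]), each point gives Vmax = v(Km+[S])/[S].
Equating: 2.56(Km+0.0682)/0.0682 = 5.10(Km+0.359)/0.359.
37.54·Km + 2.56 = 14.21·Km + 5.10, so (37.54 − 14.21)·Km = 5.10 − 2.56.
Km = 2.540/23.33 = 0.109 μM; then Vmax = 2.56(0.109+0.0682)/0.0682 = 6.65 nmol/s.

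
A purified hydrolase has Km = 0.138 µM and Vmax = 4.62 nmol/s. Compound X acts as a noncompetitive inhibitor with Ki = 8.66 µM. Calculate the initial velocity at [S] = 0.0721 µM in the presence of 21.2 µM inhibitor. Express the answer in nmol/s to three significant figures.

0.460 nmol/s

α = 1 + [I]/Ki = 1 + 21.2/8.66 = 3.448.
For a noncompetitive inhibitor, Vmax is reduced to Vmax/α while Km is unchanged: Km,app = 0.138 µM, Vmax,app = 1.34 nmol/s.
v = Vmax,app·[S]/(Km,app + [S]) = 1.34 × 0.0721/(0.138 + 0.0721) = 0.460 nmol/s.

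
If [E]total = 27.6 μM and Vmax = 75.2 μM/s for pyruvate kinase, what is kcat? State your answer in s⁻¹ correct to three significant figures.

2.72 s⁻¹

kcat = Vmax/[E]total = 75.2 μM/s / 27.6 μM = 2.72 s⁻¹.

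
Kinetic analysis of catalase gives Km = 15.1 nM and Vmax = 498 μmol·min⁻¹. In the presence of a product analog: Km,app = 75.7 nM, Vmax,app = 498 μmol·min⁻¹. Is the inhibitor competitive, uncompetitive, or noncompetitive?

Km increases (15.1 → 75.7 nM) while Vmax is unchanged — the hallmark of competitive inhibition.

competitive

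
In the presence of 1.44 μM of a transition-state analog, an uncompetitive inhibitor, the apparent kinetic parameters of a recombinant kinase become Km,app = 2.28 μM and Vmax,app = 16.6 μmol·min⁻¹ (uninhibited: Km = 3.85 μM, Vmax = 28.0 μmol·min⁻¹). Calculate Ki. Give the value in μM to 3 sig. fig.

Uncompetitive: Vmax,app = Vmax/α (and Km,app = Km/α) with α = 1 + [I]/Ki.
α = Vmax/Vmax,app = 28.0/16.6 = 1.687.
Ki = [I]/(α − 1) = 1.44/0.6867 = 2.10 μM.

2.10 μM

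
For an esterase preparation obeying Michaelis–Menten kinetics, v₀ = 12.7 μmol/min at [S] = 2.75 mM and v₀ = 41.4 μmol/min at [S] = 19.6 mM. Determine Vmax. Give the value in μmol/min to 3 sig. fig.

65.6 μmol/min

In reciprocal form, 1/v = (Km/Vmax)·(1/[S]) + 1/Vmax. The two points give (1/[S], 1/v) = (0.3636, 0.07874) and (0.05102, 0.02415).
Slope = (0.07874 − 0.02415)/(0.3636 − 0.05102) = 0.1746; intercept = 0.07874 − 0.1746×0.3636 = 0.01525.
Vmax = 1/intercept = 65.6 μmol/min; Km = slope × Vmax = 0.1746 × 65.6 = 11.5 mM.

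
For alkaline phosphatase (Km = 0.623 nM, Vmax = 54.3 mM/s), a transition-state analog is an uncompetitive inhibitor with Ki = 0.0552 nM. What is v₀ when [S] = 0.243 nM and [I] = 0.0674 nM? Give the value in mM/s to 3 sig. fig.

11.3 mM/s

With α = 1 + [I]/Ki = 1 + 0.0674/0.0552 = 2.221, the uncompetitive rate law is v = (Vmax/α)·[S] / (Km/α + [S]).
v = (54.3/2.221)×0.243 / (0.623/2.221 + 0.243) = 5.941/0.5235 = 11.3 mM/s.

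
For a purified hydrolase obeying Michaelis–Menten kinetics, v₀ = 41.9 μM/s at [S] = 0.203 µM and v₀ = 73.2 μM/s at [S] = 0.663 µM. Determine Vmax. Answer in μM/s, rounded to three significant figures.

In reciprocal form, 1/v = (Km/Vmax)·(1/[S]) + 1/Vmax. The two points give (1/[S], 1/v) = (4.926, 0.02387) and (1.508, 0.01366).
Slope = (0.02387 − 0.01366)/(4.926 − 1.508) = 0.002986; intercept = 0.02387 − 0.002986×4.926 = 0.009158.
Vmax = 1/intercept = 109 μM/s; Km = slope × Vmax = 0.002986 × 109 = 0.326 µM.

109 μM/s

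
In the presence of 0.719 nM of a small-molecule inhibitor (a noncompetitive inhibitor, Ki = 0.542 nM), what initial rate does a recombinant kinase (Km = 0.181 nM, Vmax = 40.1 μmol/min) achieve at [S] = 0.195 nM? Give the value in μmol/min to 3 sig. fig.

α = 1 + [I]/Ki = 1 + 0.719/0.542 = 2.327.
For a noncompetitive inhibitor, Vmax is reduced to Vmax/α while Km is unchanged: Km,app = 0.181 nM, Vmax,app = 17.2 μmol/min.
v = Vmax,app·[S]/(Km,app + [S]) = 17.2 × 0.195/(0.181 + 0.195) = 8.94 μmol/min.

8.94 μmol/min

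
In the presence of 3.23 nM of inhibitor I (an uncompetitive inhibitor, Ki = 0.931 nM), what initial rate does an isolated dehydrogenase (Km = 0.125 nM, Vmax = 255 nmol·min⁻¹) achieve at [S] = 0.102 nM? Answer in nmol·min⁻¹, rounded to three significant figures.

44.8 nmol·min⁻¹

With α = 1 + [I]/Ki = 1 + 3.23/0.931 = 4.469, the uncompetitive rate law is v = (Vmax/α)·[S] / (Km/α + [S]).
v = (255/4.469)×0.102 / (0.125/4.469 + 0.102) = 5.820/0.1300 = 44.8 nmol·min⁻¹.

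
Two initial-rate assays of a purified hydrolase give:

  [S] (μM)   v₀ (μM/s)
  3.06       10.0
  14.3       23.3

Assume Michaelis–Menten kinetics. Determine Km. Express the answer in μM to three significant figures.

From v = Vmax[S]/(Km+[S]), each point gives Vmax = v(Km+[S])/[S].
Equating: 10.0(Km+3.06)/3.06 = 23.3(Km+14.3)/14.3.
3.268·Km + 10.0 = 1.629·Km + 23.3, so (3.268 − 1.629)·Km = 23.3 − 10.0.
Km = 13.30/1.639 = 8.12 μM; then Vmax = 10.0(8.12+3.06)/3.06 = 36.5 μM/s.

8.12 μM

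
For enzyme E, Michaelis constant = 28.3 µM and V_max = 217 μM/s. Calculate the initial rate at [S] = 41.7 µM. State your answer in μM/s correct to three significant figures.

129 μM/s

v = Vmax·[S]/(Km + [S]) = 217 × 41.7 / (28.3 + 41.7)
  = 9049 / 70.00 = 129 μM/s.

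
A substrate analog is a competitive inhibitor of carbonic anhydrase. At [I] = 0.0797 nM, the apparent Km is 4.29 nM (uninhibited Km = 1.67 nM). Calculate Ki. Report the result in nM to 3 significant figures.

0.0508 nM

Competitive: Km,app = α·Km with α = 1 + [I]/Ki.
α = Km,app/Km = 4.29/1.67 = 2.569.
Ki = [I]/(α − 1) = 0.0797/1.569 = 0.0508 nM.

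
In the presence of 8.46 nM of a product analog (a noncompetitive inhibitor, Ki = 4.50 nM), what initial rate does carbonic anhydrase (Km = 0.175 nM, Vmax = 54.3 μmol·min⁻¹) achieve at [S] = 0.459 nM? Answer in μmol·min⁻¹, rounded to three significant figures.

13.6 μmol·min⁻¹

With α = 1 + [I]/Ki = 1 + 8.46/4.50 = 2.880, the noncompetitive rate law is v = (Vmax/α)·[S] / (Km + [S]).
v = (54.3/2.880)×0.459 / (0.175 + 0.459) = 8.654/0.6340 = 13.6 μmol·min⁻¹.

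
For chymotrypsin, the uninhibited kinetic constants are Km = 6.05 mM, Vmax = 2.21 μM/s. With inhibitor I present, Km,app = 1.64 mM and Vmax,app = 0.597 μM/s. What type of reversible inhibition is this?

Both Km and Vmax decrease by the same factor (~3.70-fold) — characteristic of uncompetitive inhibition.

uncompetitive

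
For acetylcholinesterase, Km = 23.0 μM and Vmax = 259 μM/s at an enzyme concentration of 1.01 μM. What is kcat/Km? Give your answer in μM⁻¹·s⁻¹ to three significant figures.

kcat = Vmax/[E]total = 259/1.01 = 256 s⁻¹.
kcat/Km = 256/23.0 = 11.1 μM⁻¹·s⁻¹.

11.1 μM⁻¹·s⁻¹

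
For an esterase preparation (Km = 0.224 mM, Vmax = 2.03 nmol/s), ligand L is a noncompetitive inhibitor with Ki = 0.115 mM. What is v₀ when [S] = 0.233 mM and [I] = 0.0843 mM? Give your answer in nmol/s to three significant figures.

0.597 nmol/s

With α = 1 + [I]/Ki = 1 + 0.0843/0.115 = 1.733, the noncompetitive rate law is v = (Vmax/α)·[S] / (Km + [S]).
v = (2.03/1.733)×0.233 / (0.224 + 0.233) = 0.2729/0.4570 = 0.597 nmol/s.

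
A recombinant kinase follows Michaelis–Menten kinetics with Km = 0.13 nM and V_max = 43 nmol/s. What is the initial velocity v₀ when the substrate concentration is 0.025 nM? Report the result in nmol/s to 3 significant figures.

v = Vmax·[S]/(Km + [S]) = 43 × 0.025 / (0.13 + 0.025)
  = 1.075 / 0.1550 = 6.94 nmol/s.

6.94 nmol/s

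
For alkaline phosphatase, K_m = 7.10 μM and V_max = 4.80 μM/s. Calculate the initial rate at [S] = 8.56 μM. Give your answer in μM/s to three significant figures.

v = Vmax·[S]/(Km + [S]) = 4.80 × 8.56 / (7.10 + 8.56)
  = 41.09 / 15.66 = 2.62 μM/s.

2.62 μM/s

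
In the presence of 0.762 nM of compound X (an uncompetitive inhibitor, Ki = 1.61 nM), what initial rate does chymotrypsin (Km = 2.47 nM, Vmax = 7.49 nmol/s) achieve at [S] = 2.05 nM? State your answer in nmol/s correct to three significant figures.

α = 1 + [I]/Ki = 1 + 0.762/1.61 = 1.473.
For an uncompetitive inhibitor, both parameters are divided by α, giving Vmax/α and Km/α: Km,app = 1.68 nM, Vmax,app = 5.08 nmol/s.
v = Vmax,app·[S]/(Km,app + [S]) = 5.08 × 2.05/(1.68 + 2.05) = 2.80 nmol/s.

2.80 nmol/s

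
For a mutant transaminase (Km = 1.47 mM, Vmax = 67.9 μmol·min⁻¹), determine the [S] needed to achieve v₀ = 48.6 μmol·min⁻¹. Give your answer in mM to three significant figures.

3.70 mM

Rearranging v = Vmax[S]/(Km+[S]) gives [S] = Km·v/(Vmax − v).
[S] = 1.47 × 48.6 / (67.9 − 48.6) = 71.44/19.30 = 3.70 mM.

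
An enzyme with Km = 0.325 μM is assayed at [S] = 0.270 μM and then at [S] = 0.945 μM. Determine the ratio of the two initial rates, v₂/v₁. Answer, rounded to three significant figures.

1.64

Since Vmax cancels, v₂/v₁ = [S]₂(Km+[S]₁) / [S]₁(Km+[S]₂).
= 0.945×(0.325+0.270) / (0.270×(0.325+0.945)) = 0.5623/0.3429 = 1.64.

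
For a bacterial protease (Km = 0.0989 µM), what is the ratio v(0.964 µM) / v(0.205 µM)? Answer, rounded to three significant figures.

Since Vmax cancels, v₂/v₁ = [S]₂(Km+[S]₁) / [S]₁(Km+[S]₂).
= 0.964×(0.0989+0.205) / (0.205×(0.0989+0.964)) = 0.2930/0.2179 = 1.34.

1.34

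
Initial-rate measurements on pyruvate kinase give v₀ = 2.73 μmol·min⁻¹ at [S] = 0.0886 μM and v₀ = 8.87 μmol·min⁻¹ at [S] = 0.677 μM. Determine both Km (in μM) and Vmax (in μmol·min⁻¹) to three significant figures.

Km = 0.347 μM; Vmax = 13.4 μmol·min⁻¹

In reciprocal form, 1/v = (Km/Vmax)·(1/[S]) + 1/Vmax. The two points give (1/[S], 1/v) = (11.29, 0.3663) and (1.477, 0.1127).
Slope = (0.3663 − 0.1127)/(11.29 − 1.477) = 0.02585; intercept = 0.3663 − 0.02585×11.29 = 0.07456.
Vmax = 1/intercept = 13.4 μmol·min⁻¹; Km = slope × Vmax = 0.02585 × 13.4 = 0.347 μM.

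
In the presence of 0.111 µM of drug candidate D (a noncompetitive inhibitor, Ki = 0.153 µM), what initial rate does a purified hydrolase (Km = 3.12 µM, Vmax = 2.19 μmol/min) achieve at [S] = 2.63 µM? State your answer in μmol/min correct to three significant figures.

0.581 μmol/min

With α = 1 + [I]/Ki = 1 + 0.111/0.153 = 1.725, the noncompetitive rate law is v = (Vmax/α)·[S] / (Km + [S]).
v = (2.19/1.725)×2.63 / (3.12 + 2.63) = 3.338/5.750 = 0.581 μmol/min.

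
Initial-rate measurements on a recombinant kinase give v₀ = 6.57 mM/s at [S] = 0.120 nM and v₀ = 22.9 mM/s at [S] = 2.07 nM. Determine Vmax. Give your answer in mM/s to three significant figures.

From v = Vmax[S]/(Km+[S]), each point gives Vmax = v(Km+[S])/[S].
Equating: 6.57(Km+0.120)/0.120 = 22.9(Km+2.07)/2.07.
54.75·Km + 6.57 = 11.06·Km + 22.9, so (54.75 − 11.06)·Km = 22.9 − 6.57.
Km = 16.33/43.69 = 0.374 nM; then Vmax = 6.57(0.374+0.120)/0.120 = 27.0 mM/s.

27.0 mM/s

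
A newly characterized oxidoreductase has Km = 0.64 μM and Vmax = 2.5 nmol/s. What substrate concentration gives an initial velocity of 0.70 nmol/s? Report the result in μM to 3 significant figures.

The required fractional saturation is v/Vmax = 0.70/2.5 = 0.2800.
Then [S]/(Km+[S]) = 0.2800 ⇒ [S] = 0.64 × 0.2800/(1 − 0.2800) = 0.249 μM.

0.249 μM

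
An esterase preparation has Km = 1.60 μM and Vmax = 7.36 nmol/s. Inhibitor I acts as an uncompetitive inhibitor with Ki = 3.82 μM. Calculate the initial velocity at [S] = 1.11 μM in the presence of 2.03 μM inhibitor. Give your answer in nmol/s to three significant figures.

2.48 nmol/s

α = 1 + [I]/Ki = 1 + 2.03/3.82 = 1.531.
For an uncompetitive inhibitor, both parameters are divided by α, giving Vmax/α and Km/α: Km,app = 1.04 μM, Vmax,app = 4.81 nmol/s.
v = Vmax,app·[S]/(Km,app + [S]) = 4.81 × 1.11/(1.04 + 1.11) = 2.48 nmol/s.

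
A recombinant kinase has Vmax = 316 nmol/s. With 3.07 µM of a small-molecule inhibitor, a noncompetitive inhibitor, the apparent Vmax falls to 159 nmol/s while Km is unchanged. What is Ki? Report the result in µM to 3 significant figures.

3.11 µM

Noncompetitive: Vmax,app = Vmax/α with α = 1 + [I]/Ki.
α = Vmax/Vmax,app = 316/159 = 1.987.
Since α = 1 + [I]/Ki, [I]/Ki = 1.987 − 1 = 0.9874 and Ki = 3.07/0.9874 = 3.11 µM.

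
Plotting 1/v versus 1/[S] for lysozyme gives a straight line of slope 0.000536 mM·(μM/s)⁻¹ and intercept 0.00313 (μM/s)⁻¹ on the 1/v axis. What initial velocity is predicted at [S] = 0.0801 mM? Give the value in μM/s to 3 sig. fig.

The y-intercept is 1/Vmax, so Vmax = 1/0.00313 = 319 μM/s.
The slope is Km/Vmax, so Km = 0.000536 × 319 = 0.171 mM.
Then v = 319 × 0.0801/(0.171 + 0.0801) = 102 μM/s.

102 μM/s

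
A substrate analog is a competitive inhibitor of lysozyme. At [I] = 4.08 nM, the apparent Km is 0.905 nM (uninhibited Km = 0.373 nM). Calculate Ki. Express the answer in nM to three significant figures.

Competitive: Km,app = α·Km with α = 1 + [I]/Ki.
α = Km,app/Km = 0.905/0.373 = 2.426.
Since α = 1 + [I]/Ki, [I]/Ki = 2.426 − 1 = 1.426 and Ki = 4.08/1.426 = 2.86 nM.

2.86 nM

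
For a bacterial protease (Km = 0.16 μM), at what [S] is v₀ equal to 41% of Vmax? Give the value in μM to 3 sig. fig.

v/Vmax = [S]/(Km+[S]) = 0.41, so [S] = Km·0.41/(1 − 0.41) = 0.16 × 0.6949.
[S] = 0.111 μM.

0.111 μM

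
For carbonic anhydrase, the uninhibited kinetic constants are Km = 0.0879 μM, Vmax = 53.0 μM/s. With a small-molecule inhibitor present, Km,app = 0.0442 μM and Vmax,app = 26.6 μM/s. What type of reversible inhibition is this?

Both Km and Vmax decrease by the same factor (~1.99-fold) — characteristic of uncompetitive inhibition.

uncompetitive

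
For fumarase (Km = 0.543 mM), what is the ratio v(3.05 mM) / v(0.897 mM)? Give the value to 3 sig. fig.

1.36

The fractional saturations are [S]/(Km+[S]) = 0.897/1.440 = 0.6229 and 3.05/3.593 = 0.8489.
v₂/v₁ is just their ratio: 0.8489/0.6229 = 1.36.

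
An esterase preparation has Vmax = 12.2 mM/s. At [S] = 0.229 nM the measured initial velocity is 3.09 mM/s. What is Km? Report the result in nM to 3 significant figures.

From v = Vmax[S]/(Km+[S]), Km = [S](Vmax − v)/v.
Km = 0.229 × (12.2 − 3.09) / 3.09 = 2.086/3.09 = 0.675 nM.

0.675 nM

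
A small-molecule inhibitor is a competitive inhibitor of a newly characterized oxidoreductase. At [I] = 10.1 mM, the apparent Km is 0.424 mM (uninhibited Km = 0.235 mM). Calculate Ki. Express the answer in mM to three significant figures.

12.6 mM

Competitive: Km,app = α·Km with α = 1 + [I]/Ki.
α = Km,app/Km = 0.424/0.235 = 1.804.
Ki = [I]/(α − 1) = 10.1/0.8043 = 12.6 mM.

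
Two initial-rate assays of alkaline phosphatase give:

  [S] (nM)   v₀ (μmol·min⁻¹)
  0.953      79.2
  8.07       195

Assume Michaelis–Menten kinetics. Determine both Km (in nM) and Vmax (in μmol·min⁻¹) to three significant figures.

In reciprocal form, 1/v = (Km/Vmax)·(1/[S]) + 1/Vmax. The two points give (1/[S], 1/v) = (1.049, 0.01263) and (0.1239, 0.005128).
Slope = (0.01263 − 0.005128)/(1.049 − 0.1239) = 0.008102; intercept = 0.01263 − 0.008102×1.049 = 0.004124.
Vmax = 1/intercept = 242 μmol·min⁻¹; Km = slope × Vmax = 0.008102 × 242 = 1.96 nM.

Km = 1.96 nM; Vmax = 242 μmol·min⁻¹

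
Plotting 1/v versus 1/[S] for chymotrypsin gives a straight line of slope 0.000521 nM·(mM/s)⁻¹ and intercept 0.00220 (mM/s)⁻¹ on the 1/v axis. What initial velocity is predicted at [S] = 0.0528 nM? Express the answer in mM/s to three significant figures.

The y-intercept is 1/Vmax, so Vmax = 1/0.00220 = 455 mM/s.
The slope is Km/Vmax, so Km = 0.000521 × 455 = 0.237 nM.
Then v = 455 × 0.0528/(0.237 + 0.0528) = 82.9 mM/s.

82.9 mM/s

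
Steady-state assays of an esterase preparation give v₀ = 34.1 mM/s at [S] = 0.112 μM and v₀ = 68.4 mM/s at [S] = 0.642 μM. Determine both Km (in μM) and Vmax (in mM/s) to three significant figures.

Km = 0.173 μM; Vmax = 86.9 mM/s

From v = Vmax[S]/(Km+[S]), each point gives Vmax = v(Km+[S])/[S].
Equating: 34.1(Km+0.112)/0.112 = 68.4(Km+0.642)/0.642.
304.5·Km + 34.1 = 106.5·Km + 68.4, so (304.5 − 106.5)·Km = 68.4 − 34.1.
Km = 34.30/197.9 = 0.173 μM; then Vmax = 34.1(0.173+0.112)/0.112 = 86.9 mM/s.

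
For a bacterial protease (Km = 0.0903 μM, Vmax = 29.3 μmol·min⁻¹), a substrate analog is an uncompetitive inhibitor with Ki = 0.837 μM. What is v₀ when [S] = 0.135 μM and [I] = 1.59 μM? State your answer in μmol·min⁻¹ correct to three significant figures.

8.21 μmol·min⁻¹

With α = 1 + [I]/Ki = 1 + 1.59/0.837 = 2.900, the uncompetitive rate law is v = (Vmax/α)·[S] / (Km/α + [S]).
v = (29.3/2.900)×0.135 / (0.0903/2.900 + 0.135) = 1.364/0.1661 = 8.21 μmol·min⁻¹.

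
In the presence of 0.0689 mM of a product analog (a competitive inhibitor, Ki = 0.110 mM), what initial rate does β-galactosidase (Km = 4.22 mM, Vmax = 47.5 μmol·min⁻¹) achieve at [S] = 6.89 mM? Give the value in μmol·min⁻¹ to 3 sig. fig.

With α = 1 + [I]/Ki = 1 + 0.0689/0.110 = 1.626, the competitive rate law is v = Vmax[S] / (αKm + [S]).
v = 47.5×6.89 / (1.626×4.22 + 6.89) = 327.3/13.75 = 23.8 μmol·min⁻¹.

23.8 μmol·min⁻¹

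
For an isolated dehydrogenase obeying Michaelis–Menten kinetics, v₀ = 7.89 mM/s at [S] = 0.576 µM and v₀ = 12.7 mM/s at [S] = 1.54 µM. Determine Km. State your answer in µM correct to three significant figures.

0.882 µM

From v = Vmax[S]/(Km+[S]), each point gives Vmax = v(Km+[S])/[S].
Equating: 7.89(Km+0.576)/0.576 = 12.7(Km+1.54)/1.54.
13.70·Km + 7.89 = 8.247·Km + 12.7, so (13.70 − 8.247)·Km = 12.7 − 7.89.
Km = 4.810/5.451 = 0.882 µM; then Vmax = 7.89(0.882+0.576)/0.576 = 20.0 mM/s.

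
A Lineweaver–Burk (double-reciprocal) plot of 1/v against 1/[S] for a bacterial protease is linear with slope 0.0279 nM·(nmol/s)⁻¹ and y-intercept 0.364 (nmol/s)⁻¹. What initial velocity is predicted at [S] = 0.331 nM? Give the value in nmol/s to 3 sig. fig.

The y-intercept is 1/Vmax, so Vmax = 1/0.364 = 2.75 nmol/s.
The slope is Km/Vmax, so Km = 0.0279 × 2.75 = 0.0766 nM.
Then v = 2.75 × 0.331/(0.0766 + 0.331) = 2.23 nmol/s.

2.23 nmol/s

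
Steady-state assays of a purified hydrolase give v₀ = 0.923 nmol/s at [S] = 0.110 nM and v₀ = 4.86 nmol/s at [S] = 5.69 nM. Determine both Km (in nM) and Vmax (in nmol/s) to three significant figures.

Km = 0.522 nM; Vmax = 5.31 nmol/s

From v = Vmax[S]/(Km+[S]), each point gives Vmax = v(Km+[S])/[S].
Equating: 0.923(Km+0.110)/0.110 = 4.86(Km+5.69)/5.69.
8.391·Km + 0.923 = 0.8541·Km + 4.86, so (8.391 − 0.8541)·Km = 4.86 − 0.923.
Km = 3.937/7.537 = 0.522 nM; then Vmax = 0.923(0.522+0.110)/0.110 = 5.31 nmol/s.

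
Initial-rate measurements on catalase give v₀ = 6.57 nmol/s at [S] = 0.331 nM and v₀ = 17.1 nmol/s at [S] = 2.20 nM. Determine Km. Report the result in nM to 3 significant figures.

In reciprocal form, 1/v = (Km/Vmax)·(1/[S]) + 1/Vmax. The two points give (1/[S], 1/v) = (3.021, 0.1522) and (0.4545, 0.05848).
Slope = (0.1522 − 0.05848)/(3.021 − 0.4545) = 0.03652; intercept = 0.1522 − 0.03652×3.021 = 0.04188.
Vmax = 1/intercept = 23.9 nmol/s; Km = slope × Vmax = 0.03652 × 23.9 = 0.872 nM.

0.872 nM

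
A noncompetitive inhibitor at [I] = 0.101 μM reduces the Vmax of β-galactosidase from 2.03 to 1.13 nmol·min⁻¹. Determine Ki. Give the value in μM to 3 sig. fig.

0.127 μM

Noncompetitive: Vmax,app = Vmax/α with α = 1 + [I]/Ki.
α = Vmax/Vmax,app = 2.03/1.13 = 1.796.
Ki = [I]/(α − 1) = 0.101/0.7965 = 0.127 μM.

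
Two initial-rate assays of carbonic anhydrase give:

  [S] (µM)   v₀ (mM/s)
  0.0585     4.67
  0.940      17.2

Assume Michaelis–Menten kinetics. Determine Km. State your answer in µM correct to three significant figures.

From v = Vmax[S]/(Km+[S]), each point gives Vmax = v(Km+[S])/[S].
Equating: 4.67(Km+0.0585)/0.0585 = 17.2(Km+0.940)/0.940.
79.83·Km + 4.67 = 18.30·Km + 17.2, so (79.83 − 18.30)·Km = 17.2 − 4.67.
Km = 12.53/61.53 = 0.204 µM; then Vmax = 4.67(0.204+0.0585)/0.0585 = 20.9 mM/s.

0.204 µM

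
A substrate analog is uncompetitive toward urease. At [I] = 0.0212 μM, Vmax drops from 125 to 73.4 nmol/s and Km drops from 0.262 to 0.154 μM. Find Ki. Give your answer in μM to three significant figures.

0.0302 μM

Uncompetitive: Vmax,app = Vmax/α (and Km,app = Km/α) with α = 1 + [I]/Ki.
α = Vmax/Vmax,app = 125/73.4 = 1.703.
Since α = 1 + [I]/Ki, [I]/Ki = 1.703 − 1 = 0.7030 and Ki = 0.0212/0.7030 = 0.0302 μM.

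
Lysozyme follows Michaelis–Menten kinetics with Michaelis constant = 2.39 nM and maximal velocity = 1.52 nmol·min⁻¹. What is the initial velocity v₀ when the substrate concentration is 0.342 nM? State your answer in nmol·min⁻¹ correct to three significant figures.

v = Vmax·[S]/(Km + [S]) = 1.52 × 0.342 / (2.39 + 0.342)
  = 0.5198 / 2.732 = 0.190 nmol·min⁻¹.

0.190 nmol·min⁻¹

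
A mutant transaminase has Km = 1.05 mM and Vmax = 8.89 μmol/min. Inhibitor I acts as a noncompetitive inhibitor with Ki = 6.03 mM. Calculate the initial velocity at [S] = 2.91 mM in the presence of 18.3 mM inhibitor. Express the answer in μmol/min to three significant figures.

1.62 μmol/min

With α = 1 + [I]/Ki = 1 + 18.3/6.03 = 4.035, the noncompetitive rate law is v = (Vmax/α)·[S] / (Km + [S]).
v = (8.89/4.035)×2.91 / (1.05 + 2.91) = 6.412/3.960 = 1.62 μmol/min.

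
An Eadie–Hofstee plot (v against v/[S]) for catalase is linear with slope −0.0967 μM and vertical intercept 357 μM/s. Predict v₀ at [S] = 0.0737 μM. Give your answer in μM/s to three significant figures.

In the Eadie–Hofstee form v = Vmax − Km·(v/[S]), the slope is −Km and the intercept is Vmax, so Km = 0.0967 μM and Vmax = 357 μM/s.
v = 357 × 0.0737/(0.0967 + 0.0737) = 154 μM/s.

154 μM/s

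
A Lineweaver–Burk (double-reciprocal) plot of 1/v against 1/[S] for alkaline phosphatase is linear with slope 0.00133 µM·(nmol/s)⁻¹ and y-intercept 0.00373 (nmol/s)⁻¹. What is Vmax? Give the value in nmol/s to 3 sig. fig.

The y-intercept of a Lineweaver–Burk plot equals 1/Vmax, so Vmax = 1/0.00373 = 268 nmol/s.

268 nmol/s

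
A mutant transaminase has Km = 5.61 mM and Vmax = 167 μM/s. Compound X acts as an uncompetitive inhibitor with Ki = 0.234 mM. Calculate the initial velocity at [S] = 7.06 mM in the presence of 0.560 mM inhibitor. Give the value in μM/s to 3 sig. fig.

39.9 μM/s

α = 1 + [I]/Ki = 1 + 0.560/0.234 = 3.393.
For an uncompetitive inhibitor, both parameters are divided by α, giving Vmax/α and Km/α: Km,app = 1.65 mM, Vmax,app = 49.2 μM/s.
v = Vmax,app·[S]/(Km,app + [S]) = 49.2 × 7.06/(1.65 + 7.06) = 39.9 μM/s.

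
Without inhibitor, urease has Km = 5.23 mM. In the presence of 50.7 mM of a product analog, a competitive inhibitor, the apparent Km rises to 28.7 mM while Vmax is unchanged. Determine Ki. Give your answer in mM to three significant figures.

11.3 mM

Competitive: Km,app = α·Km with α = 1 + [I]/Ki.
α = Km,app/Km = 28.7/5.23 = 5.488.
Ki = [I]/(α − 1) = 50.7/4.488 = 11.3 mM.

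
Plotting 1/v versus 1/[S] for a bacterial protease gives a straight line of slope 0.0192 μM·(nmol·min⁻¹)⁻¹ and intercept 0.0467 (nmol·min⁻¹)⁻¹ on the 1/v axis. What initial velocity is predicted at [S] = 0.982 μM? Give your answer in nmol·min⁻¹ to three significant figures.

The y-intercept is 1/Vmax, so Vmax = 1/0.0467 = 21.4 nmol·min⁻¹.
The slope is Km/Vmax, so Km = 0.0192 × 21.4 = 0.411 μM.
Then v = 21.4 × 0.982/(0.411 + 0.982) = 15.1 nmol·min⁻¹.

15.1 nmol·min⁻¹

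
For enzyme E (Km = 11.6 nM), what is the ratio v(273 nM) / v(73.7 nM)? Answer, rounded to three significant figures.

Since Vmax cancels, v₂/v₁ = [S]₂(Km+[S]₁) / [S]₁(Km+[S]₂).
= 273×(11.6+73.7) / (73.7×(11.6+273)) = 23290/20980 = 1.11.

1.11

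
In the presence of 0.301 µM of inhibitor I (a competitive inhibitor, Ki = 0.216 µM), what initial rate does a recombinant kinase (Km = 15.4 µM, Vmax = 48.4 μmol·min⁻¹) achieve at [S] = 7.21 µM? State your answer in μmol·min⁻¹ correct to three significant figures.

7.92 μmol·min⁻¹

α = 1 + [I]/Ki = 1 + 0.301/0.216 = 2.394.
For a competitive inhibitor, Vmax is unchanged and the apparent Km becomes α·Km: Km,app = 36.9 µM, Vmax,app = 48.4 μmol·min⁻¹.
v = Vmax,app·[S]/(Km,app + [S]) = 48.4 × 7.21/(36.9 + 7.21) = 7.92 μmol·min⁻¹.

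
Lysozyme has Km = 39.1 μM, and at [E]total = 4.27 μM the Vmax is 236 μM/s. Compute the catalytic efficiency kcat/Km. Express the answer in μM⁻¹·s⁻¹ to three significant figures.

1.41 μM⁻¹·s⁻¹

kcat = Vmax/[E]total = 236/4.27 = 55.3 s⁻¹.
kcat/Km = 55.3/39.1 = 1.41 μM⁻¹·s⁻¹.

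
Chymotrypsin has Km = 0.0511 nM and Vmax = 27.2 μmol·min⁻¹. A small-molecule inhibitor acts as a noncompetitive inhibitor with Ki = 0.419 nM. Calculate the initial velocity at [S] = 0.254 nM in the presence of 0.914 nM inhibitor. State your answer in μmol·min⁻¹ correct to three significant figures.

7.12 μmol·min⁻¹

α = 1 + [I]/Ki = 1 + 0.914/0.419 = 3.181.
For a noncompetitive inhibitor, Vmax is reduced to Vmax/α while Km is unchanged: Km,app = 0.0511 nM, Vmax,app = 8.55 μmol·min⁻¹.
v = Vmax,app·[S]/(Km,app + [S]) = 8.55 × 0.254/(0.0511 + 0.254) = 7.12 μmol·min⁻¹.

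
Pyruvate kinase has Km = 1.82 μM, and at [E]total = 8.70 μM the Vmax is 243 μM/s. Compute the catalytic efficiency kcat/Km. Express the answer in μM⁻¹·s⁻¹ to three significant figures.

kcat = Vmax/[E]total = 243/8.70 = 27.9 s⁻¹.
kcat/Km = 27.9/1.82 = 15.3 μM⁻¹·s⁻¹.

15.3 μM⁻¹·s⁻¹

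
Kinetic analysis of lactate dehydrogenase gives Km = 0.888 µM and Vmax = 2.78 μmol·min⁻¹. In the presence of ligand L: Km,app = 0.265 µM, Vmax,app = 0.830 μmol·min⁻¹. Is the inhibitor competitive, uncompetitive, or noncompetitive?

uncompetitive

Both Km and Vmax decrease by the same factor (~3.35-fold) — characteristic of uncompetitive inhibition.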